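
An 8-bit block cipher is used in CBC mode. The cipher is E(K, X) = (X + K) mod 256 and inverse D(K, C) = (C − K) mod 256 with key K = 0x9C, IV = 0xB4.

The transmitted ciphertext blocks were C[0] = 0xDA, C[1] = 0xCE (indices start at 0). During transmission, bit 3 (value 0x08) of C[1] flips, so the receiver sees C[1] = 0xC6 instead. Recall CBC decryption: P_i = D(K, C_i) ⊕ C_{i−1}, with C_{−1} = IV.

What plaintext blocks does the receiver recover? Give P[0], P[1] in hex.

Only C[1] changed, to 0xC6. In CBC, a change in C_i garbles P_i and flips the same bit in P_{i+1}. Decrypting the received ciphertext:
P[0]: D(K, 0xDA) = 0x3E; 0x3E ⊕ 0xB4 = 0x8A.
P[1]: D(K, 0xC6) = 0x2A; 0x2A ⊕ 0xDA = 0xF0.
Blocks that differ from the original plaintext: P[1].

P[0] = 0x8A, P[1] = 0xF0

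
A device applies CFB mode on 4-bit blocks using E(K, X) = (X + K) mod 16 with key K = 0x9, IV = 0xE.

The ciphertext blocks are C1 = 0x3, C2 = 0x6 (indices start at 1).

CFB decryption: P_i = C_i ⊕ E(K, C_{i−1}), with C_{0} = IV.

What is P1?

P1 = 0x4

P1: E(K, 0xE) = 0x7; 0x3 ⊕ 0x7 = 0x4.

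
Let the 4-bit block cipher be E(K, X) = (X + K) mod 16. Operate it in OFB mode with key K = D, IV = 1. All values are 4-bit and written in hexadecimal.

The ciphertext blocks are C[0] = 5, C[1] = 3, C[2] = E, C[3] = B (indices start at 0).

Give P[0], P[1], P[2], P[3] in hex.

OFB decryption: S_i = E(K, S_{i−1}) with S_{−1} = IV; P_i = C_i ⊕ S_i.
P[0]: S = E(K, 1) = E; 5 ⊕ E = B.
P[1]: S = E(K, E) = B; 3 ⊕ B = 8.
P[2]: S = E(K, B) = 8; E ⊕ 8 = 6.
P[3]: S = E(K, 8) = 5; B ⊕ 5 = E.

P[0] = B, P[1] = 8, P[2] = 6, P[3] = E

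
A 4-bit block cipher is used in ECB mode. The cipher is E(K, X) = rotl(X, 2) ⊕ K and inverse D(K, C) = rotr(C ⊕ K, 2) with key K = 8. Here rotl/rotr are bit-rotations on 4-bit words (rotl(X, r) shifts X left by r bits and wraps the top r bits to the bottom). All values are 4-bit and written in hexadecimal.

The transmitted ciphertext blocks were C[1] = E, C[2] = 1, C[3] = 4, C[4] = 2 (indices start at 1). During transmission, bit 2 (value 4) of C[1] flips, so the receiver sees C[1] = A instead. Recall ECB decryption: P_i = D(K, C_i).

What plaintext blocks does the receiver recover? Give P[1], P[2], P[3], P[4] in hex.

P[1] = 8, P[2] = 6, P[3] = 3, P[4] = A

Only C[1] changed, to A. In ECB, a change in C_i affects only P_i. Decrypting the received ciphertext:
P[1]: D(K, A) = 8.
P[2]: D(K, 1) = 6.
P[3]: D(K, 4) = 3.
P[4]: D(K, 2) = A.
Blocks that differ from the original plaintext: P[1].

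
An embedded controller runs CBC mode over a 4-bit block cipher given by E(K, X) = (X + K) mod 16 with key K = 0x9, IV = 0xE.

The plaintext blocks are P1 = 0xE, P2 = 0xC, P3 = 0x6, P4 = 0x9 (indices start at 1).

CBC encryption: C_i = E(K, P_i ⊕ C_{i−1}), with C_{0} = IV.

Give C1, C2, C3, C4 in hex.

C1 = 0x9, C2 = 0xE, C3 = 0x1, C4 = 0x1

C1: P1 ⊕ 0xE = 0x0; E(K, 0x0) = 0x9.
C2: P2 ⊕ 0x9 = 0x5; E(K, 0x5) = 0xE.
C3: P3 ⊕ 0xE = 0x8; E(K, 0x8) = 0x1.
C4: P4 ⊕ 0x1 = 0x8; E(K, 0x8) = 0x1.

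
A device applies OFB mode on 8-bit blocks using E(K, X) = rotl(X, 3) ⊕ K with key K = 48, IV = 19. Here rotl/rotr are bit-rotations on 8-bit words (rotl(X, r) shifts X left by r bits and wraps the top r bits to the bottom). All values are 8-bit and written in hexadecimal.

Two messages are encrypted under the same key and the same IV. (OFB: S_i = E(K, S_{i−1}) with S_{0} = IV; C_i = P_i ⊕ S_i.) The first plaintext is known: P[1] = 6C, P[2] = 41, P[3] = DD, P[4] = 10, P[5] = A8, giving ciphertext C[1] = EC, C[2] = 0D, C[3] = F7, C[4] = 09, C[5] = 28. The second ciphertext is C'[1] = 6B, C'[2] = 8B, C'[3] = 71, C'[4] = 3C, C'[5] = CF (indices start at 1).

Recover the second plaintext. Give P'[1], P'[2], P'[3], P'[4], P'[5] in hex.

In OFB with a reused IV, both messages share the same keystream S_i, so C_i ⊕ C'_i = P_i ⊕ P'_i and thus P'_i = P_i ⊕ C_i ⊕ C'_i.
P'[1]: 6C ⊕ EC ⊕ 6B = EB.
P'[2]: 41 ⊕ 0D ⊕ 8B = C7.
P'[3]: DD ⊕ F7 ⊕ 71 = 5B.
P'[4]: 10 ⊕ 09 ⊕ 3C = 25.
P'[5]: A8 ⊕ 28 ⊕ CF = 4F.

P'[1] = EB, P'[2] = C7, P'[3] = 5B, P'[4] = 25, P'[5] = 4F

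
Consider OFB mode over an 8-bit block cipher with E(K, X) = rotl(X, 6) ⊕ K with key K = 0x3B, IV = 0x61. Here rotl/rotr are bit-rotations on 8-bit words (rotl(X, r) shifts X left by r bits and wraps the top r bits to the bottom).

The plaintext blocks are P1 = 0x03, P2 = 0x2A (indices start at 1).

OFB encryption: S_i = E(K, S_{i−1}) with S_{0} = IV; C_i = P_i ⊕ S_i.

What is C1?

C1 = 0x60

C1: S = E(K, 0x61) = 0x63; 0x03 ⊕ 0x63 = 0x60.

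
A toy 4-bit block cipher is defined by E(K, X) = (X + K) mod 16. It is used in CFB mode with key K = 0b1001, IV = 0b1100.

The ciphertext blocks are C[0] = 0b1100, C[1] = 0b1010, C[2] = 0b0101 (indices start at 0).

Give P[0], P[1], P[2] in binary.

P[0] = 0b1001, P[1] = 0b1111, P[2] = 0b0110

CFB decryption: P_i = C_i ⊕ E(K, C_{i−1}), with C_{−1} = IV.
P[0]: E(K, 0b1100) = 0b0101; 0b1100 ⊕ 0b0101 = 0b1001.
P[1]: E(K, 0b1100) = 0b0101; 0b1010 ⊕ 0b0101 = 0b1111.
P[2]: E(K, 0b1010) = 0b0011; 0b0101 ⊕ 0b0011 = 0b0110.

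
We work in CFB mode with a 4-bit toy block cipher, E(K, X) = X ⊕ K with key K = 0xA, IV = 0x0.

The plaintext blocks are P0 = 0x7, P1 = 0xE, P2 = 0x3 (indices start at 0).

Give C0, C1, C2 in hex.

C0 = 0xD, C1 = 0x9, C2 = 0x0

CFB encryption: C_i = P_i ⊕ E(K, C_{i−1}), with C_{−1} = IV.
C0: E(K, 0x0) = 0xA; 0x7 ⊕ 0xA = 0xD.
C1: E(K, 0xD) = 0x7; 0xE ⊕ 0x7 = 0x9.
C2: E(K, 0x9) = 0x3; 0x3 ⊕ 0x3 = 0x0.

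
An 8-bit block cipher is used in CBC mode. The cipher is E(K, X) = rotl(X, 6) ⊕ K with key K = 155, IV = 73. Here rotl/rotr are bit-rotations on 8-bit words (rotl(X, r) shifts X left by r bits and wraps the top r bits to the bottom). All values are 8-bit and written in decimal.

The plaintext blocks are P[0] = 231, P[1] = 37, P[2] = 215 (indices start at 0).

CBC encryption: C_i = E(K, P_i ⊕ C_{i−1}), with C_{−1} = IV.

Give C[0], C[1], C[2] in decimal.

C[0]: P[0] ⊕ 73 = 174; E(K, 174) = 48.
C[1]: P[1] ⊕ 48 = 21; E(K, 21) = 222.
C[2]: P[2] ⊕ 222 = 9; E(K, 9) = 217.

C[0] = 48, C[1] = 222, C[2] = 217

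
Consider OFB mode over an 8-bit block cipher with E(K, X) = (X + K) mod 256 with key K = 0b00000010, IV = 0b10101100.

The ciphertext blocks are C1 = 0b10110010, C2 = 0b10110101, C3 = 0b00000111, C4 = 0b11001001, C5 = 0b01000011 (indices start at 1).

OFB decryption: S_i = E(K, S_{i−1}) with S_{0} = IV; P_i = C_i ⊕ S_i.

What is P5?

P5 = 0b11110101

P1: S = E(K, 0b10101100) = 0b10101110; 0b10110010 ⊕ 0b10101110 = 0b00011100.
P2: S = E(K, 0b10101110) = 0b10110000; 0b10110101 ⊕ 0b10110000 = 0b00000101.
P3: S = E(K, 0b10110000) = 0b10110010; 0b00000111 ⊕ 0b10110010 = 0b10110101.
P4: S = E(K, 0b10110010) = 0b10110100; 0b11001001 ⊕ 0b10110100 = 0b01111101.
P5: S = E(K, 0b10110100) = 0b10110110; 0b01000011 ⊕ 0b10110110 = 0b11110101.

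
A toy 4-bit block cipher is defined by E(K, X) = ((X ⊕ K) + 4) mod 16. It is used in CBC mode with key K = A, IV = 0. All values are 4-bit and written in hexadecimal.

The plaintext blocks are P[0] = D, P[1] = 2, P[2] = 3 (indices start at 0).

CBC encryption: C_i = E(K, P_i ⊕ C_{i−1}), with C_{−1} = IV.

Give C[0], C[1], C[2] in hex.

C[0]: P[0] ⊕ 0 = D; E(K, D) = B.
C[1]: P[1] ⊕ B = 9; E(K, 9) = 7.
C[2]: P[2] ⊕ 7 = 4; E(K, 4) = 2.

C[0] = B, C[1] = 7, C[2] = 2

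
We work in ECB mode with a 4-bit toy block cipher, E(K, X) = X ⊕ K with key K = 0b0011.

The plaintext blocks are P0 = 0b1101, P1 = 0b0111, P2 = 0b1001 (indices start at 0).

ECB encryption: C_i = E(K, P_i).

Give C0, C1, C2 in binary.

C0 = 0b1110, C1 = 0b0100, C2 = 0b1010

C0: E(K, 0b1101) = 0b1110.
C1: E(K, 0b0111) = 0b0100.
C2: E(K, 0b1001) = 0b1010.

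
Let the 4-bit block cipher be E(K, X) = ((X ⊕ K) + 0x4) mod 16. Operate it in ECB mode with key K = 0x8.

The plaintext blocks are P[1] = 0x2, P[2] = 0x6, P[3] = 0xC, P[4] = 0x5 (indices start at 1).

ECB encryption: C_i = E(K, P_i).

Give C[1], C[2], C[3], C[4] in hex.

C[1] = 0xE, C[2] = 0x2, C[3] = 0x8, C[4] = 0x1

C[1]: E(K, 0x2) = 0xE.
C[2]: E(K, 0x6) = 0x2.
C[3]: E(K, 0xC) = 0x8.
C[4]: E(K, 0x5) = 0x1.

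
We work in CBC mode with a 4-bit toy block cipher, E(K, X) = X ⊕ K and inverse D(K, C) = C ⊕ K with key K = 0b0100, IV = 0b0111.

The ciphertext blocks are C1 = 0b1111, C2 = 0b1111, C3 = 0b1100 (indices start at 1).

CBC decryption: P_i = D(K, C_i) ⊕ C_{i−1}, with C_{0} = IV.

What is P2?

P2: D(K, 0b1111) = 0b1011; 0b1011 ⊕ 0b1111 = 0b0100.

P2 = 0b0100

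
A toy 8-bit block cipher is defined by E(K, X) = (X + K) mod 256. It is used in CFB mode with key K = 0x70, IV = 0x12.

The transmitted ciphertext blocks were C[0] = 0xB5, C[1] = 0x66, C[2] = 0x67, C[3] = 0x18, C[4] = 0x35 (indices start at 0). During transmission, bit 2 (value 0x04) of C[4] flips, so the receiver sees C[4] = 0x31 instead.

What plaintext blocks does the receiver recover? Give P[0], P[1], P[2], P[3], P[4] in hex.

CFB decryption: P_i = C_i ⊕ E(K, C_{i−1}), with C_{−1} = IV.
Only C[4] changed, to 0x31. In CFB, a change in C_i flips the same bit in P_i and garbles P_{i+1}. Decrypting the received ciphertext:
P[0]: E(K, 0x12) = 0x82; 0xB5 ⊕ 0x82 = 0x37.
P[1]: E(K, 0xB5) = 0x25; 0x66 ⊕ 0x25 = 0x43.
P[2]: E(K, 0x66) = 0xD6; 0x67 ⊕ 0xD6 = 0xB1.
P[3]: E(K, 0x67) = 0xD7; 0x18 ⊕ 0xD7 = 0xCF.
P[4]: E(K, 0x18) = 0x88; 0x31 ⊕ 0x88 = 0xB9.
Blocks that differ from the original plaintext: P[4].

P[0] = 0x37, P[1] = 0x43, P[2] = 0xB1, P[3] = 0xCF, P[4] = 0xB9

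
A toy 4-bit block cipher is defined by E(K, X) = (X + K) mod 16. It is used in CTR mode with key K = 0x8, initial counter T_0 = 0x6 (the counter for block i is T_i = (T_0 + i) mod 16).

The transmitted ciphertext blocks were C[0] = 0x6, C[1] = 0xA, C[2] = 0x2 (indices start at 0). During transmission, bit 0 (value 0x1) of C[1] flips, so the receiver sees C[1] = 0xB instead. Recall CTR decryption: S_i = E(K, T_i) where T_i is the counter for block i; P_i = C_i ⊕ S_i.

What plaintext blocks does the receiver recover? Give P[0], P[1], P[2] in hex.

P[0] = 0x8, P[1] = 0x4, P[2] = 0x2

Only C[1] changed, to 0xB. In CTR, a change in C_i flips the same bit in P_i only; the keystream is unaffected. Decrypting the received ciphertext:
P[0]: T = 0x6, S = E(K, T) = 0xE; 0x6 ⊕ 0xE = 0x8.
P[1]: T = 0x7, S = E(K, T) = 0xF; 0xB ⊕ 0xF = 0x4.
P[2]: T = 0x8, S = E(K, T) = 0x0; 0x2 ⊕ 0x0 = 0x2.
Blocks that differ from the original plaintext: P[1].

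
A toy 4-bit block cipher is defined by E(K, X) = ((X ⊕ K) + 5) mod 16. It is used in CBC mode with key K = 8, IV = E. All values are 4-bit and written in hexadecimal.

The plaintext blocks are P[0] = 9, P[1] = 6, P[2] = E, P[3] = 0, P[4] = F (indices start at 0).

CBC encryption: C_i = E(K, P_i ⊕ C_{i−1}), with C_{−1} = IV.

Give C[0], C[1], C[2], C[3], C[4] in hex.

C[0] = 4, C[1] = F, C[2] = E, C[3] = B, C[4] = 1

C[0]: P[0] ⊕ E = 7; E(K, 7) = 4.
C[1]: P[1] ⊕ 4 = 2; E(K, 2) = F.
C[2]: P[2] ⊕ F = 1; E(K, 1) = E.
C[3]: P[3] ⊕ E = E; E(K, E) = B.
C[4]: P[4] ⊕ B = 4; E(K, 4) = 1.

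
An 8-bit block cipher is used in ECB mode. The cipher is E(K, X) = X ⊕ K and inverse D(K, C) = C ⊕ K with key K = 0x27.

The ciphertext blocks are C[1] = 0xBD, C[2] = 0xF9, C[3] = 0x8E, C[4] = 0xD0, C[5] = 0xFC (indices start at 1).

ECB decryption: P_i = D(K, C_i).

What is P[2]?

P[2] = 0xDE

P[2]: D(K, 0xF9) = 0xDE.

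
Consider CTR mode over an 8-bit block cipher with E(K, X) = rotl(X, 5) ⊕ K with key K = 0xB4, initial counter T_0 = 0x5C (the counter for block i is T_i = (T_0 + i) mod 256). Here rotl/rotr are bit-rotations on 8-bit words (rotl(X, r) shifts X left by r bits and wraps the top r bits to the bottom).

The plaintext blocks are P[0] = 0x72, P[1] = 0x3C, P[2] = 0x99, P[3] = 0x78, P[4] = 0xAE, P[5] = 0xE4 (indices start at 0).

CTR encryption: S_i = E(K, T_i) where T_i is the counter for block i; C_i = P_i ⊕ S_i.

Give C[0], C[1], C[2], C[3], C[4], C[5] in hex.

C[0]: T = 0x5C, S = E(K, T) = 0x3F; 0x72 ⊕ 0x3F = 0x4D.
C[1]: T = 0x5D, S = E(K, T) = 0x1F; 0x3C ⊕ 0x1F = 0x23.
C[2]: T = 0x5E, S = E(K, T) = 0x7F; 0x99 ⊕ 0x7F = 0xE6.
C[3]: T = 0x5F, S = E(K, T) = 0x5F; 0x78 ⊕ 0x5F = 0x27.
C[4]: T = 0x60, S = E(K, T) = 0xB8; 0xAE ⊕ 0xB8 = 0x16.
C[5]: T = 0x61, S = E(K, T) = 0x98; 0xE4 ⊕ 0x98 = 0x7C.

C[0] = 0x4D, C[1] = 0x23, C[2] = 0xE6, C[3] = 0x27, C[4] = 0x16, C[5] = 0x7C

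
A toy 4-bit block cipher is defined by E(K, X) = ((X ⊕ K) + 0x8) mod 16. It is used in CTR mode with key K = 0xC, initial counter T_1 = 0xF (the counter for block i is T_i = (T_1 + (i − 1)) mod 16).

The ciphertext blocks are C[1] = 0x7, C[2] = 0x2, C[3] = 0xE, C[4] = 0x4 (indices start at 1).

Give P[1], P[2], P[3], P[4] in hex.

P[1] = 0xC, P[2] = 0x6, P[3] = 0xB, P[4] = 0x2

CTR decryption: S_i = E(K, T_i) where T_i is the counter for block i; P_i = C_i ⊕ S_i.
P[1]: T = 0xF, S = E(K, T) = 0xB; 0x7 ⊕ 0xB = 0xC.
P[2]: T = 0x0, S = E(K, T) = 0x4; 0x2 ⊕ 0x4 = 0x6.
P[3]: T = 0x1, S = E(K, T) = 0x5; 0xE ⊕ 0x5 = 0xB.
P[4]: T = 0x2, S = E(K, T) = 0x6; 0x4 ⊕ 0x6 = 0x2.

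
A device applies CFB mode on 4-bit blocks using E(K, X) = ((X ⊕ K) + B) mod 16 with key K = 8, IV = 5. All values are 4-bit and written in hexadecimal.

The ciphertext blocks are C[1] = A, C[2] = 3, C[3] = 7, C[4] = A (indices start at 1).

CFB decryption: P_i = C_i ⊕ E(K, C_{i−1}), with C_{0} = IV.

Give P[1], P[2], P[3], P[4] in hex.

P[1]: E(K, 5) = 8; A ⊕ 8 = 2.
P[2]: E(K, A) = D; 3 ⊕ D = E.
P[3]: E(K, 3) = 6; 7 ⊕ 6 = 1.
P[4]: E(K, 7) = A; A ⊕ A = 0.

P[1] = 2, P[2] = E, P[3] = 1, P[4] = 0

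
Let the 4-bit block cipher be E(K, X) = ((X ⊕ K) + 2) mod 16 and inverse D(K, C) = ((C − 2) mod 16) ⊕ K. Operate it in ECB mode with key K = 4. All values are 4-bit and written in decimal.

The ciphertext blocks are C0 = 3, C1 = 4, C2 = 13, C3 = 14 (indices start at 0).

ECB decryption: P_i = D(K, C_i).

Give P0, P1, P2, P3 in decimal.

P0: D(K, 3) = 5.
P1: D(K, 4) = 6.
P2: D(K, 13) = 15.
P3: D(K, 14) = 8.

P0 = 5, P1 = 6, P2 = 15, P3 = 8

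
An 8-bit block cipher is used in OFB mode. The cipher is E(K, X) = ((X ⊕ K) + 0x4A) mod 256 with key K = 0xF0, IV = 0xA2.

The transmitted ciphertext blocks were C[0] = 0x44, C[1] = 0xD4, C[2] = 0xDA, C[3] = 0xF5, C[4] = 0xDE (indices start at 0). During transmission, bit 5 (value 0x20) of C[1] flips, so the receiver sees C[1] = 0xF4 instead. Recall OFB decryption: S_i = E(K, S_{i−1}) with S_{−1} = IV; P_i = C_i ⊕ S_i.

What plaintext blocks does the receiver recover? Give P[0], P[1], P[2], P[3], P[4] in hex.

Only C[1] changed, to 0xF4. In OFB, a change in C_i flips the same bit in P_i only; the keystream is unaffected. Decrypting the received ciphertext:
P[0]: S = E(K, 0xA2) = 0x9C; 0x44 ⊕ 0x9C = 0xD8.
P[1]: S = E(K, 0x9C) = 0xB6; 0xF4 ⊕ 0xB6 = 0x42.
P[2]: S = E(K, 0xB6) = 0x90; 0xDA ⊕ 0x90 = 0x4A.
P[3]: S = E(K, 0x90) = 0xAA; 0xF5 ⊕ 0xAA = 0x5F.
P[4]: S = E(K, 0xAA) = 0xA4; 0xDE ⊕ 0xA4 = 0x7A.
Blocks that differ from the original plaintext: P[1].

P[0] = 0xD8, P[1] = 0x42, P[2] = 0x4A, P[3] = 0x5F, P[4] = 0x7A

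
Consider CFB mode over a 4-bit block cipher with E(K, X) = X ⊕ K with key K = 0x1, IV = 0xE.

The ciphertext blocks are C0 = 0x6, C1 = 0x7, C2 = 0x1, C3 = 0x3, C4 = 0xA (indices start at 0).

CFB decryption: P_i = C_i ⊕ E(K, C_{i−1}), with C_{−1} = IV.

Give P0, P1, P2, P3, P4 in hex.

P0 = 0x9, P1 = 0x0, P2 = 0x7, P3 = 0x3, P4 = 0x8

P0: E(K, 0xE) = 0xF; 0x6 ⊕ 0xF = 0x9.
P1: E(K, 0x6) = 0x7; 0x7 ⊕ 0x7 = 0x0.
P2: E(K, 0x7) = 0x6; 0x1 ⊕ 0x6 = 0x7.
P3: E(K, 0x1) = 0x0; 0x3 ⊕ 0x0 = 0x3.
P4: E(K, 0x3) = 0x2; 0xA ⊕ 0x2 = 0x8.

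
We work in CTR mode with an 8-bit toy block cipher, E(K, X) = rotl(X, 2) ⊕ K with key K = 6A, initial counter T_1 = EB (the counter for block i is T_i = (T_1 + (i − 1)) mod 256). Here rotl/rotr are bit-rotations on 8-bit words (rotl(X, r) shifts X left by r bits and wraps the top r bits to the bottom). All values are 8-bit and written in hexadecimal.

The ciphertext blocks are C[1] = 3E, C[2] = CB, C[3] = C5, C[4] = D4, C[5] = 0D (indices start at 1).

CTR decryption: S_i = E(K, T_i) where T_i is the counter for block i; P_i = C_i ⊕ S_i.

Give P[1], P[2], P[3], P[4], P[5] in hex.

P[1]: T = EB, S = E(K, T) = C5; 3E ⊕ C5 = FB.
P[2]: T = EC, S = E(K, T) = D9; CB ⊕ D9 = 12.
P[3]: T = ED, S = E(K, T) = DD; C5 ⊕ DD = 18.
P[4]: T = EE, S = E(K, T) = D1; D4 ⊕ D1 = 05.
P[5]: T = EF, S = E(K, T) = D5; 0D ⊕ D5 = D8.

P[1] = FB, P[2] = 12, P[3] = 18, P[4] = 05, P[5] = D8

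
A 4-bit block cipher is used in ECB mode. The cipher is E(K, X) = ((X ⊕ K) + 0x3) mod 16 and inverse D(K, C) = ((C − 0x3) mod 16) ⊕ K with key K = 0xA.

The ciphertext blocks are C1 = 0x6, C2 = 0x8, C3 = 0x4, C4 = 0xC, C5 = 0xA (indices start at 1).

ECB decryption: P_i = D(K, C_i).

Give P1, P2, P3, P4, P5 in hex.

P1: D(K, 0x6) = 0x9.
P2: D(K, 0x8) = 0xF.
P3: D(K, 0x4) = 0xB.
P4: D(K, 0xC) = 0x3.
P5: D(K, 0xA) = 0xD.

P1 = 0x9, P2 = 0xF, P3 = 0xB, P4 = 0x3, P5 = 0xD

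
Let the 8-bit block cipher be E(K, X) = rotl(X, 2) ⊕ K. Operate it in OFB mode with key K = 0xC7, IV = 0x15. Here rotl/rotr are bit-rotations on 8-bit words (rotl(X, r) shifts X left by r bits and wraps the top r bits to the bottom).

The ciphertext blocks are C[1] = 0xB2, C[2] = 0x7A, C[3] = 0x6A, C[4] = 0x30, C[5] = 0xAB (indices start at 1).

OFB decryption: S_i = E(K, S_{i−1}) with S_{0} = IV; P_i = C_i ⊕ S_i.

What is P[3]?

P[1]: S = E(K, 0x15) = 0x93; 0xB2 ⊕ 0x93 = 0x21.
P[2]: S = E(K, 0x93) = 0x89; 0x7A ⊕ 0x89 = 0xF3.
P[3]: S = E(K, 0x89) = 0xE1; 0x6A ⊕ 0xE1 = 0x8B.

P[3] = 0x8B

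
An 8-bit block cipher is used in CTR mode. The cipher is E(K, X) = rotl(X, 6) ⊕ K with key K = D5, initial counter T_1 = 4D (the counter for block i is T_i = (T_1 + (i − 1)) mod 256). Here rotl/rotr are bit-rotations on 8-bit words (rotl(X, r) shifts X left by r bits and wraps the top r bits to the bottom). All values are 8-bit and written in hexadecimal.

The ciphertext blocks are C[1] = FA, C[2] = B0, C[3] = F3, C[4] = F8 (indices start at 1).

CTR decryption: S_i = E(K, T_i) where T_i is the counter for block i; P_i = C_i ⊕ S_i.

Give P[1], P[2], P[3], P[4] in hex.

P[1] = 7C, P[2] = F6, P[3] = F5, P[4] = 39

P[1]: T = 4D, S = E(K, T) = 86; FA ⊕ 86 = 7C.
P[2]: T = 4E, S = E(K, T) = 46; B0 ⊕ 46 = F6.
P[3]: T = 4F, S = E(K, T) = 06; F3 ⊕ 06 = F5.
P[4]: T = 50, S = E(K, T) = C1; F8 ⊕ C1 = 39.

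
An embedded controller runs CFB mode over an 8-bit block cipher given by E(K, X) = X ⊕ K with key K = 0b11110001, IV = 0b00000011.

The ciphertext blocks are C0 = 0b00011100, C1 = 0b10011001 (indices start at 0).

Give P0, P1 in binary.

P0 = 0b11101110, P1 = 0b01110100

CFB decryption: P_i = C_i ⊕ E(K, C_{i−1}), with C_{−1} = IV.
P0: E(K, 0b00000011) = 0b11110010; 0b00011100 ⊕ 0b11110010 = 0b11101110.
P1: E(K, 0b00011100) = 0b11101101; 0b10011001 ⊕ 0b11101101 = 0b01110100.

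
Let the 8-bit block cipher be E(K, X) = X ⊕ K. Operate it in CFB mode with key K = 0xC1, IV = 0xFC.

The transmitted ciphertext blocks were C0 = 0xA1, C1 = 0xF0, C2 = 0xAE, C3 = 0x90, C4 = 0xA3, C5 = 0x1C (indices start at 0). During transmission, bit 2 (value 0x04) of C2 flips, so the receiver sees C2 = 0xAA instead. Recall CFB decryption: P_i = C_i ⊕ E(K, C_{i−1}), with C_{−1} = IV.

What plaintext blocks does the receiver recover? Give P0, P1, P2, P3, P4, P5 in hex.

Only C2 changed, to 0xAA. In CFB, a change in C_i flips the same bit in P_i and garbles P_{i+1}. Decrypting the received ciphertext:
P0: E(K, 0xFC) = 0x3D; 0xA1 ⊕ 0x3D = 0x9C.
P1: E(K, 0xA1) = 0x60; 0xF0 ⊕ 0x60 = 0x90.
P2: E(K, 0xF0) = 0x31; 0xAA ⊕ 0x31 = 0x9B.
P3: E(K, 0xAA) = 0x6B; 0x90 ⊕ 0x6B = 0xFB.
P4: E(K, 0x90) = 0x51; 0xA3 ⊕ 0x51 = 0xF2.
P5: E(K, 0xA3) = 0x62; 0x1C ⊕ 0x62 = 0x7E.
Blocks that differ from the original plaintext: P2, P3.

P0 = 0x9C, P1 = 0x90, P2 = 0x9B, P3 = 0xFB, P4 = 0xF2, P5 = 0x7E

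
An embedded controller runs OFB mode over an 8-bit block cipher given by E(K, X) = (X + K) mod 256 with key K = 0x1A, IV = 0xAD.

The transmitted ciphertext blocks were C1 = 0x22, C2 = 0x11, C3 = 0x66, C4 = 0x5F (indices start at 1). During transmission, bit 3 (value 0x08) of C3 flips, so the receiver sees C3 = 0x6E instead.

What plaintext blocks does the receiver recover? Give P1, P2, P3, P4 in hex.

OFB decryption: S_i = E(K, S_{i−1}) with S_{0} = IV; P_i = C_i ⊕ S_i.
Only C3 changed, to 0x6E. In OFB, a change in C_i flips the same bit in P_i only; the keystream is unaffected. Decrypting the received ciphertext:
P1: S = E(K, 0xAD) = 0xC7; 0x22 ⊕ 0xC7 = 0xE5.
P2: S = E(K, 0xC7) = 0xE1; 0x11 ⊕ 0xE1 = 0xF0.
P3: S = E(K, 0xE1) = 0xFB; 0x6E ⊕ 0xFB = 0x95.
P4: S = E(K, 0xFB) = 0x15; 0x5F ⊕ 0x15 = 0x4A.
Blocks that differ from the original plaintext: P3.

P1 = 0xE5, P2 = 0xF0, P3 = 0x95, P4 = 0x4A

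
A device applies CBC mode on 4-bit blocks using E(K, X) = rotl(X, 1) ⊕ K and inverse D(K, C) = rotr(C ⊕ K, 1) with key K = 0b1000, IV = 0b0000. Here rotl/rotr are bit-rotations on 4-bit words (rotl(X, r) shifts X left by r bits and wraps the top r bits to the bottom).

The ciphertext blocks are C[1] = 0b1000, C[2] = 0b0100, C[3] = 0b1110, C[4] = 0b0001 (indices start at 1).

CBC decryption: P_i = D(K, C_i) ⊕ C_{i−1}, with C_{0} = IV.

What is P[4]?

P[4] = 0b0010

P[4]: D(K, 0b0001) = 0b1100; 0b1100 ⊕ 0b1110 = 0b0010.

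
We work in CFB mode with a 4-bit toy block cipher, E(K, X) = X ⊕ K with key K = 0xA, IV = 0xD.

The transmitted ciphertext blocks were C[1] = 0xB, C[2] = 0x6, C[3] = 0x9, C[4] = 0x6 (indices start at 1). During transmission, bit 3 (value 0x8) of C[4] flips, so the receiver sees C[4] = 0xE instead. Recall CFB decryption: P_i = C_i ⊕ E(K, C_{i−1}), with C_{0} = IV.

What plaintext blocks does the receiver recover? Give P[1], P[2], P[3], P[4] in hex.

Only C[4] changed, to 0xE. In CFB, a change in C_i flips the same bit in P_i and garbles P_{i+1}. Decrypting the received ciphertext:
P[1]: E(K, 0xD) = 0x7; 0xB ⊕ 0x7 = 0xC.
P[2]: E(K, 0xB) = 0x1; 0x6 ⊕ 0x1 = 0x7.
P[3]: E(K, 0x6) = 0xC; 0x9 ⊕ 0xC = 0x5.
P[4]: E(K, 0x9) = 0x3; 0xE ⊕ 0x3 = 0xD.
Blocks that differ from the original plaintext: P[4].

P[1] = 0xC, P[2] = 0x7, P[3] = 0x5, P[4] = 0xD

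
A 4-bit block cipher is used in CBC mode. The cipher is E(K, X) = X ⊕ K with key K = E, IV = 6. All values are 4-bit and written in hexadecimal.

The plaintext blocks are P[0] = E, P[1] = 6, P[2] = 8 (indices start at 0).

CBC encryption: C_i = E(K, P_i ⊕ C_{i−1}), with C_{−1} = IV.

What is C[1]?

C[0]: P[0] ⊕ 6 = 8; E(K, 8) = 6.
C[1]: P[1] ⊕ 6 = 0; E(K, 0) = E.

C[1] = E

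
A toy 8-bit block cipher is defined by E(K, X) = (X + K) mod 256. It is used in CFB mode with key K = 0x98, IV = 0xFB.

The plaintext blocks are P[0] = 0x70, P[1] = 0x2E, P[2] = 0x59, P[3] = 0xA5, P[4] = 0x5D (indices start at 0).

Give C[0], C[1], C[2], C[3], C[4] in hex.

CFB encryption: C_i = P_i ⊕ E(K, C_{i−1}), with C_{−1} = IV.
C[0]: E(K, 0xFB) = 0x93; 0x70 ⊕ 0x93 = 0xE3.
C[1]: E(K, 0xE3) = 0x7B; 0x2E ⊕ 0x7B = 0x55.
C[2]: E(K, 0x55) = 0xED; 0x59 ⊕ 0xED = 0xB4.
C[3]: E(K, 0xB4) = 0x4C; 0xA5 ⊕ 0x4C = 0xE9.
C[4]: E(K, 0xE9) = 0x81; 0x5D ⊕ 0x81 = 0xDC.

C[0] = 0xE3, C[1] = 0x55, C[2] = 0xB4, C[3] = 0xE9, C[4] = 0xDC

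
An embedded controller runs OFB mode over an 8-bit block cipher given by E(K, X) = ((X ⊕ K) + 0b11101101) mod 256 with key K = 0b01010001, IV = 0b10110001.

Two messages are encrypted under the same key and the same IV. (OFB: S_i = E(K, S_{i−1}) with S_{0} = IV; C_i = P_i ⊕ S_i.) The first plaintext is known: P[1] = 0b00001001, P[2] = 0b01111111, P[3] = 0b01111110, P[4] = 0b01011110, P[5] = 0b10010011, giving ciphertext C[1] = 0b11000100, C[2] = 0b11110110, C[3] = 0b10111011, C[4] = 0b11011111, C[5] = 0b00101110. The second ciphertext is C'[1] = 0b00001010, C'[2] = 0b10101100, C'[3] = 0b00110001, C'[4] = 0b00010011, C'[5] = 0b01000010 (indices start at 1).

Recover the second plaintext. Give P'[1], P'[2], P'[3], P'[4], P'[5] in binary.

In OFB with a reused IV, both messages share the same keystream S_i, so C_i ⊕ C'_i = P_i ⊕ P'_i and thus P'_i = P_i ⊕ C_i ⊕ C'_i.
P'[1]: 0b00001001 ⊕ 0b11000100 ⊕ 0b00001010 = 0b11000111.
P'[2]: 0b01111111 ⊕ 0b11110110 ⊕ 0b10101100 = 0b00100101.
P'[3]: 0b01111110 ⊕ 0b10111011 ⊕ 0b00110001 = 0b11110100.
P'[4]: 0b01011110 ⊕ 0b11011111 ⊕ 0b00010011 = 0b10010010.
P'[5]: 0b10010011 ⊕ 0b00101110 ⊕ 0b01000010 = 0b11111111.

P'[1] = 0b11000111, P'[2] = 0b00100101, P'[3] = 0b11110100, P'[4] = 0b10010010, P'[5] = 0b11111111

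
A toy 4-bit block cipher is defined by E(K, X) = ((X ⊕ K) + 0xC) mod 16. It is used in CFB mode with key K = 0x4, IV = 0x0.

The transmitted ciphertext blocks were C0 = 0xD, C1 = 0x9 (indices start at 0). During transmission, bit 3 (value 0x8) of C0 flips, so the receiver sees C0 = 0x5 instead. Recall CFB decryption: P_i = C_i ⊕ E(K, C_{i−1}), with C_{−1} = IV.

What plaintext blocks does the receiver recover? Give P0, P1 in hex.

Only C0 changed, to 0x5. In CFB, a change in C_i flips the same bit in P_i and garbles P_{i+1}. Decrypting the received ciphertext:
P0: E(K, 0x0) = 0x0; 0x5 ⊕ 0x0 = 0x5.
P1: E(K, 0x5) = 0xD; 0x9 ⊕ 0xD = 0x4.
Blocks that differ from the original plaintext: P0, P1.

P0 = 0x5, P1 = 0x4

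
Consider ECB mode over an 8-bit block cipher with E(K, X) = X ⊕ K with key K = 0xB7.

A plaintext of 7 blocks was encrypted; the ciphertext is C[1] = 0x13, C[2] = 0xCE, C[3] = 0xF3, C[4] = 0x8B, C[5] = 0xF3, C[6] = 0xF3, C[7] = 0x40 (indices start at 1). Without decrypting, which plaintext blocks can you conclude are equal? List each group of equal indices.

ECB encrypts each block independently with the same key, so equal ciphertext blocks imply equal plaintext blocks.
C[3] = C[5] = C[6] = 0xF3, so P[3] = P[5] = P[6].

P[3] = P[5] = P[6]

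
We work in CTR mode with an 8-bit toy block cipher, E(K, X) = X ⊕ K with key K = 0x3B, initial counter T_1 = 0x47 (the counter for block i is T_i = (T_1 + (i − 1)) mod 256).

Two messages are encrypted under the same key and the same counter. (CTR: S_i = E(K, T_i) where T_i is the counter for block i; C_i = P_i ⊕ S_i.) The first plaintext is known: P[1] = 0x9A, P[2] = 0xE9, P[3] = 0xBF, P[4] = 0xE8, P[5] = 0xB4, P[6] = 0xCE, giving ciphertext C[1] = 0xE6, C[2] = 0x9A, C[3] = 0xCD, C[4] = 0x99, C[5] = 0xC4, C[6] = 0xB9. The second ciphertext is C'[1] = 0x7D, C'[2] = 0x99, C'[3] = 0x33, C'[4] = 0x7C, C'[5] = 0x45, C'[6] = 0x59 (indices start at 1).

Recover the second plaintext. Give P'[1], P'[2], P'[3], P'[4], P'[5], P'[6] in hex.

P'[1] = 0x01, P'[2] = 0xEA, P'[3] = 0x41, P'[4] = 0x0D, P'[5] = 0x35, P'[6] = 0x2E

In CTR with a reused counter, both messages share the same keystream S_i, so C_i ⊕ C'_i = P_i ⊕ P'_i and thus P'_i = P_i ⊕ C_i ⊕ C'_i.
P'[1]: 0x9A ⊕ 0xE6 ⊕ 0x7D = 0x01.
P'[2]: 0xE9 ⊕ 0x9A ⊕ 0x99 = 0xEA.
P'[3]: 0xBF ⊕ 0xCD ⊕ 0x33 = 0x41.
P'[4]: 0xE8 ⊕ 0x99 ⊕ 0x7C = 0x0D.
P'[5]: 0xB4 ⊕ 0xC4 ⊕ 0x45 = 0x35.
P'[6]: 0xCE ⊕ 0xB9 ⊕ 0x59 = 0x2E.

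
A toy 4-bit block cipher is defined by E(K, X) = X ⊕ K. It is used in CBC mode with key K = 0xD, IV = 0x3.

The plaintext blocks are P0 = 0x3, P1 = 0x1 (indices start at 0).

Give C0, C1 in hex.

CBC encryption: C_i = E(K, P_i ⊕ C_{i−1}), with C_{−1} = IV.
C0: P0 ⊕ 0x3 = 0x0; E(K, 0x0) = 0xD.
C1: P1 ⊕ 0xD = 0xC; E(K, 0xC) = 0x1.

C0 = 0xD, C1 = 0x1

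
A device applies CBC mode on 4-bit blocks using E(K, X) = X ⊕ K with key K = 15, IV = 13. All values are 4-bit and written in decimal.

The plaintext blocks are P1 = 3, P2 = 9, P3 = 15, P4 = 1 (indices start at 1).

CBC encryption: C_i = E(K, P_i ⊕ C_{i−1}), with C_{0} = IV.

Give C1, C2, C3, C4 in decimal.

C1 = 1, C2 = 7, C3 = 7, C4 = 9

C1: P1 ⊕ 13 = 14; E(K, 14) = 1.
C2: P2 ⊕ 1 = 8; E(K, 8) = 7.
C3: P3 ⊕ 7 = 8; E(K, 8) = 7.
C4: P4 ⊕ 7 = 6; E(K, 6) = 9.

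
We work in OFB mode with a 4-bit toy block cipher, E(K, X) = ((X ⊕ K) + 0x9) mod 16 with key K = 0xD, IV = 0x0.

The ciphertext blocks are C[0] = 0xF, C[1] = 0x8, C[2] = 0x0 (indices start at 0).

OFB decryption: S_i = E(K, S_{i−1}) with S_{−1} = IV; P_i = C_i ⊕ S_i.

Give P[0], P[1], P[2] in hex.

P[0] = 0x9, P[1] = 0xC, P[2] = 0x2

P[0]: S = E(K, 0x0) = 0x6; 0xF ⊕ 0x6 = 0x9.
P[1]: S = E(K, 0x6) = 0x4; 0x8 ⊕ 0x4 = 0xC.
P[2]: S = E(K, 0x4) = 0x2; 0x0 ⊕ 0x2 = 0x2.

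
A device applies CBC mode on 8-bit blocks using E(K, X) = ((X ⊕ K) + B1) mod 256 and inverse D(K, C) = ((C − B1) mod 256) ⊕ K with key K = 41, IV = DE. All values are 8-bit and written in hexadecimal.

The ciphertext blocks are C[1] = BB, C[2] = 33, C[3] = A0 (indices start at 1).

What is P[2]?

CBC decryption: P_i = D(K, C_i) ⊕ C_{i−1}, with C_{0} = IV.
P[2]: D(K, 33) = C3; C3 ⊕ BB = 78.

P[2] = 78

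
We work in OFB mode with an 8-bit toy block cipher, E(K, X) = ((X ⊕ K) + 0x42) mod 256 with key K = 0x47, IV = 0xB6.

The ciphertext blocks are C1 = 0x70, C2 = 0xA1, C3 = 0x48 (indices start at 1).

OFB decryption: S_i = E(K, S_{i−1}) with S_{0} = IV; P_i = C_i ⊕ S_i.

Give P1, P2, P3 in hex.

P1 = 0x43, P2 = 0x17, P3 = 0x7B

P1: S = E(K, 0xB6) = 0x33; 0x70 ⊕ 0x33 = 0x43.
P2: S = E(K, 0x33) = 0xB6; 0xA1 ⊕ 0xB6 = 0x17.
P3: S = E(K, 0xB6) = 0x33; 0x48 ⊕ 0x33 = 0x7B.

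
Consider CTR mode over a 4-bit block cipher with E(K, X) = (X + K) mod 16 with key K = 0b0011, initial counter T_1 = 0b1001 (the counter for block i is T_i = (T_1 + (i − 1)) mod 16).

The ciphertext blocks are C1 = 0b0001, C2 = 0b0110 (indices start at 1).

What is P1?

CTR decryption: S_i = E(K, T_i) where T_i is the counter for block i; P_i = C_i ⊕ S_i.
P1: T = 0b1001, S = E(K, T) = 0b1100; 0b0001 ⊕ 0b1100 = 0b1101.

P1 = 0b1101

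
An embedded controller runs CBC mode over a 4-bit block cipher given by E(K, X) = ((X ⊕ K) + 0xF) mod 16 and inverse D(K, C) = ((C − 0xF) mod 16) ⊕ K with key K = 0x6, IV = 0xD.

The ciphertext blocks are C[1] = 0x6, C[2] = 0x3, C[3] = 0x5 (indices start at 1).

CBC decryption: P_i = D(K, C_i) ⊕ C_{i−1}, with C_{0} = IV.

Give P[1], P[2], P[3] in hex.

P[1]: D(K, 0x6) = 0x1; 0x1 ⊕ 0xD = 0xC.
P[2]: D(K, 0x3) = 0x2; 0x2 ⊕ 0x6 = 0x4.
P[3]: D(K, 0x5) = 0x0; 0x0 ⊕ 0x3 = 0x3.

P[1] = 0xC, P[2] = 0x4, P[3] = 0x3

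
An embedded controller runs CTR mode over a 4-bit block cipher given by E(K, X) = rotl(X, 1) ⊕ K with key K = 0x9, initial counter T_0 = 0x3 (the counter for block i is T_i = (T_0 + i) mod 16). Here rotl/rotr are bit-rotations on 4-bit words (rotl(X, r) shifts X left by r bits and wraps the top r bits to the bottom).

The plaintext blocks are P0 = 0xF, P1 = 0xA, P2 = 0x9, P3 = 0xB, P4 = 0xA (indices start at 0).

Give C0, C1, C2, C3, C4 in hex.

C0 = 0x0, C1 = 0xB, C2 = 0xA, C3 = 0xE, C4 = 0xD

CTR encryption: S_i = E(K, T_i) where T_i is the counter for block i; C_i = P_i ⊕ S_i.
C0: T = 0x3, S = E(K, T) = 0xF; 0xF ⊕ 0xF = 0x0.
C1: T = 0x4, S = E(K, T) = 0x1; 0xA ⊕ 0x1 = 0xB.
C2: T = 0x5, S = E(K, T) = 0x3; 0x9 ⊕ 0x3 = 0xA.
C3: T = 0x6, S = E(K, T) = 0x5; 0xB ⊕ 0x5 = 0xE.
C4: T = 0x7, S = E(K, T) = 0x7; 0xA ⊕ 0x7 = 0xD.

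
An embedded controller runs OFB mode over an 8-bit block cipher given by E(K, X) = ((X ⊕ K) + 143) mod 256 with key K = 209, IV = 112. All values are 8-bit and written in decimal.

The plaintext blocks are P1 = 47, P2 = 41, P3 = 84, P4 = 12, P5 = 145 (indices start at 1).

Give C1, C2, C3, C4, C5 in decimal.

OFB encryption: S_i = E(K, S_{i−1}) with S_{0} = IV; C_i = P_i ⊕ S_i.
C1: S = E(K, 112) = 48; 47 ⊕ 48 = 31.
C2: S = E(K, 48) = 112; 41 ⊕ 112 = 89.
C3: S = E(K, 112) = 48; 84 ⊕ 48 = 100.
C4: S = E(K, 48) = 112; 12 ⊕ 112 = 124.
C5: S = E(K, 112) = 48; 145 ⊕ 48 = 161.

C1 = 31, C2 = 89, C3 = 100, C4 = 124, C5 = 161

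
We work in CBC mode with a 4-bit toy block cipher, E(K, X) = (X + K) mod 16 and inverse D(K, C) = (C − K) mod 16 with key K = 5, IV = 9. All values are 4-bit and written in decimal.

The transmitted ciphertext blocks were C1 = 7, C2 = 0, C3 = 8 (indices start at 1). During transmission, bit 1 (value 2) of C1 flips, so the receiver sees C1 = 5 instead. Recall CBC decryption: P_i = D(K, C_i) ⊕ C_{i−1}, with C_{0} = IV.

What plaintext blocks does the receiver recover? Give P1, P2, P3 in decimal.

Only C1 changed, to 5. In CBC, a change in C_i garbles P_i and flips the same bit in P_{i+1}. Decrypting the received ciphertext:
P1: D(K, 5) = 0; 0 ⊕ 9 = 9.
P2: D(K, 0) = 11; 11 ⊕ 5 = 14.
P3: D(K, 8) = 3; 3 ⊕ 0 = 3.
Blocks that differ from the original plaintext: P1, P2.

P1 = 9, P2 = 14, P3 = 3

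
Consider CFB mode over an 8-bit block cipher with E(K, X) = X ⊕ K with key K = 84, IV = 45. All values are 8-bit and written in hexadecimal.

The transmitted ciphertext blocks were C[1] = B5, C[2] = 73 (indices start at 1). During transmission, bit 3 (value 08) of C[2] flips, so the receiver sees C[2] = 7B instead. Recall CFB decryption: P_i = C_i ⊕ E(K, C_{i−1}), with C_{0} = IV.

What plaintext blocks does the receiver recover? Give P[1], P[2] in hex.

P[1] = 74, P[2] = 4A

Only C[2] changed, to 7B. In CFB, a change in C_i flips the same bit in P_i and garbles P_{i+1}. Decrypting the received ciphertext:
P[1]: E(K, 45) = C1; B5 ⊕ C1 = 74.
P[2]: E(K, B5) = 31; 7B ⊕ 31 = 4A.
Blocks that differ from the original plaintext: P[2].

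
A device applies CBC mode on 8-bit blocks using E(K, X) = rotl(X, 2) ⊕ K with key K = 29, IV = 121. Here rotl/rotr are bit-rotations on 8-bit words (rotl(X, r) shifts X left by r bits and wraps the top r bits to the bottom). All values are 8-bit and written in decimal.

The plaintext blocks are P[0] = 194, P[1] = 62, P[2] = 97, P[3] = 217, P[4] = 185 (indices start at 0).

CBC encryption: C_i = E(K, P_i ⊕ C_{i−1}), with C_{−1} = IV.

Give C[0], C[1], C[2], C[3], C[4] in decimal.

C[0] = 243, C[1] = 42, C[2] = 48, C[3] = 186, C[4] = 17

C[0]: P[0] ⊕ 121 = 187; E(K, 187) = 243.
C[1]: P[1] ⊕ 243 = 205; E(K, 205) = 42.
C[2]: P[2] ⊕ 42 = 75; E(K, 75) = 48.
C[3]: P[3] ⊕ 48 = 233; E(K, 233) = 186.
C[4]: P[4] ⊕ 186 = 3; E(K, 3) = 17.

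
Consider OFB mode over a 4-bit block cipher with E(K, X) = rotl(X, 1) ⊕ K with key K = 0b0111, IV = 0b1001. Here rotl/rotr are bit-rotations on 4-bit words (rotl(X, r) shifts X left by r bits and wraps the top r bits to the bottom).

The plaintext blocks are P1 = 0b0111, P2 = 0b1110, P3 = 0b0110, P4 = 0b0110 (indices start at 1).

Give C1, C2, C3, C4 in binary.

OFB encryption: S_i = E(K, S_{i−1}) with S_{0} = IV; C_i = P_i ⊕ S_i.
C1: S = E(K, 0b1001) = 0b0100; 0b0111 ⊕ 0b0100 = 0b0011.
C2: S = E(K, 0b0100) = 0b1111; 0b1110 ⊕ 0b1111 = 0b0001.
C3: S = E(K, 0b1111) = 0b1000; 0b0110 ⊕ 0b1000 = 0b1110.
C4: S = E(K, 0b1000) = 0b0110; 0b0110 ⊕ 0b0110 = 0b0000.

C1 = 0b0011, C2 = 0b0001, C3 = 0b1110, C4 = 0b0000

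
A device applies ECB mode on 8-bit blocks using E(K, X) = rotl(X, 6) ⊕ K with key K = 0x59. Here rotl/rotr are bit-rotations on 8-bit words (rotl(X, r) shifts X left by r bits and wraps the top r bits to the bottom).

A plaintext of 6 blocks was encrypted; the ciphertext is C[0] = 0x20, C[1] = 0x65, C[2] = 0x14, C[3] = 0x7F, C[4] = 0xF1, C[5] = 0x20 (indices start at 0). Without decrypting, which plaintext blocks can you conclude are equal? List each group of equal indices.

P[0] = P[5]

ECB encrypts each block independently with the same key, so equal ciphertext blocks imply equal plaintext blocks.
C[0] = C[5] = 0x20, so P[0] = P[5].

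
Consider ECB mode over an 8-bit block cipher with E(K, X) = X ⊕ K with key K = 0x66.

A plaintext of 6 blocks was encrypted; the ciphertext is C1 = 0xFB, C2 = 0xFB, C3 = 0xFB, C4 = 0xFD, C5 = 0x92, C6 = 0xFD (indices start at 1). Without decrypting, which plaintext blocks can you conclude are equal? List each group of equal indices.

ECB encrypts each block independently with the same key, so equal ciphertext blocks imply equal plaintext blocks.
C1 = C2 = C3 = 0xFB, so P1 = P2 = P3.
C4 = C6 = 0xFD, so P4 = P6.

P1 = P2 = P3; P4 = P6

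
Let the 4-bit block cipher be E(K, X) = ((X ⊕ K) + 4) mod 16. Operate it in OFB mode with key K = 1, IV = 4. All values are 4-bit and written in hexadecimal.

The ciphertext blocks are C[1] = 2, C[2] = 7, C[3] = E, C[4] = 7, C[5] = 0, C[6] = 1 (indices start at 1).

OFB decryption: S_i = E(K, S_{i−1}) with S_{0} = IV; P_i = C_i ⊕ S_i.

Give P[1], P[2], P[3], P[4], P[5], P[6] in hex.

P[1] = B, P[2] = B, P[3] = F, P[4] = 3, P[5] = 9, P[6] = D

P[1]: S = E(K, 4) = 9; 2 ⊕ 9 = B.
P[2]: S = E(K, 9) = C; 7 ⊕ C = B.
P[3]: S = E(K, C) = 1; E ⊕ 1 = F.
P[4]: S = E(K, 1) = 4; 7 ⊕ 4 = 3.
P[5]: S = E(K, 4) = 9; 0 ⊕ 9 = 9.
P[6]: S = E(K, 9) = C; 1 ⊕ C = D.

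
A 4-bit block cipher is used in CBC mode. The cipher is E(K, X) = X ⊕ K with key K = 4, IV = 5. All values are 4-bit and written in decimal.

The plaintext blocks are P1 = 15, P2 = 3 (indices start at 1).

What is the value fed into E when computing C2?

CBC encryption: C_i = E(K, P_i ⊕ C_{i−1}), with C_{0} = IV.
C1: P1 ⊕ 5 = 10; E(K, 10) = 14.
C2: P2 ⊕ 14 = 13; E(K, 13) = 9.
So the input to E for block 2 is 13.

13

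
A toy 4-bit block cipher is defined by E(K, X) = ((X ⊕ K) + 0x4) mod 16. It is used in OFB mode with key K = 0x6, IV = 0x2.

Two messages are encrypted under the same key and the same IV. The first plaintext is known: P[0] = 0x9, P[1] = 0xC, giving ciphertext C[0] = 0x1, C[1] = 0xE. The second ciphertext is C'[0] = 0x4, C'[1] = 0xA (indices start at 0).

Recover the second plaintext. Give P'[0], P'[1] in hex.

P'[0] = 0xC, P'[1] = 0x8

In OFB with a reused IV, both messages share the same keystream S_i, so C_i ⊕ C'_i = P_i ⊕ P'_i and thus P'_i = P_i ⊕ C_i ⊕ C'_i.
P'[0]: 0x9 ⊕ 0x1 ⊕ 0x4 = 0xC.
P'[1]: 0xC ⊕ 0xE ⊕ 0xA = 0x8.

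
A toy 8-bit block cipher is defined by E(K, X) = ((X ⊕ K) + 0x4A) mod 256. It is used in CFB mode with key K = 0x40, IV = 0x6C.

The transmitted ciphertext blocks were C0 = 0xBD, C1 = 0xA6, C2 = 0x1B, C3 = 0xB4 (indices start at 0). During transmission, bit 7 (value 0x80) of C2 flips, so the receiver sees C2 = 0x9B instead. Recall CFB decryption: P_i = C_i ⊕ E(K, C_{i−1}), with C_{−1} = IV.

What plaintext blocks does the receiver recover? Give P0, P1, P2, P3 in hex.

Only C2 changed, to 0x9B. In CFB, a change in C_i flips the same bit in P_i and garbles P_{i+1}. Decrypting the received ciphertext:
P0: E(K, 0x6C) = 0x76; 0xBD ⊕ 0x76 = 0xCB.
P1: E(K, 0xBD) = 0x47; 0xA6 ⊕ 0x47 = 0xE1.
P2: E(K, 0xA6) = 0x30; 0x9B ⊕ 0x30 = 0xAB.
P3: E(K, 0x9B) = 0x25; 0xB4 ⊕ 0x25 = 0x91.
Blocks that differ from the original plaintext: P2, P3.

P0 = 0xCB, P1 = 0xE1, P2 = 0xAB, P3 = 0x91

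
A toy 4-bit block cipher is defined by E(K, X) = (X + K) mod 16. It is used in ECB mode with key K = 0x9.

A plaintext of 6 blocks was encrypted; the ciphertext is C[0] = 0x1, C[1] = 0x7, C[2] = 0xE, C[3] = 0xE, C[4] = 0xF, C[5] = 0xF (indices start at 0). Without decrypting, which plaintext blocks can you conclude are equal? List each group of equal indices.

ECB encrypts each block independently with the same key, so equal ciphertext blocks imply equal plaintext blocks.
C[2] = C[3] = 0xE, so P[2] = P[3].
C[4] = C[5] = 0xF, so P[4] = P[5].

P[2] = P[3]; P[4] = P[5]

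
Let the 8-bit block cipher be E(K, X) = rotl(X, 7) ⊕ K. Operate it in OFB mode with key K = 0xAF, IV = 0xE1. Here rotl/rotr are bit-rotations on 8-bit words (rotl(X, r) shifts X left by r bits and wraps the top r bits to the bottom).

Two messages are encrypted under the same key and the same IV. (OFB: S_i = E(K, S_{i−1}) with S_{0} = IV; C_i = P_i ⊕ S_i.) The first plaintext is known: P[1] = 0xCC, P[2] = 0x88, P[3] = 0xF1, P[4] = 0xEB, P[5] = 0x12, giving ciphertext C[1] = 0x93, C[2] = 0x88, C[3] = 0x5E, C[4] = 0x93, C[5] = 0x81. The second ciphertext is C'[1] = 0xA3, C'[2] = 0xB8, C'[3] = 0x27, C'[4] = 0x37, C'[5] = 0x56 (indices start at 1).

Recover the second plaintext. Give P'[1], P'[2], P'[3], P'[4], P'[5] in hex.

P'[1] = 0xFC, P'[2] = 0xB8, P'[3] = 0x88, P'[4] = 0x4F, P'[5] = 0xC5

In OFB with a reused IV, both messages share the same keystream S_i, so C_i ⊕ C'_i = P_i ⊕ P'_i and thus P'_i = P_i ⊕ C_i ⊕ C'_i.
P'[1]: 0xCC ⊕ 0x93 ⊕ 0xA3 = 0xFC.
P'[2]: 0x88 ⊕ 0x88 ⊕ 0xB8 = 0xB8.
P'[3]: 0xF1 ⊕ 0x5E ⊕ 0x27 = 0x88.
P'[4]: 0xEB ⊕ 0x93 ⊕ 0x37 = 0x4F.
P'[5]: 0x12 ⊕ 0x81 ⊕ 0x56 = 0xC5.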